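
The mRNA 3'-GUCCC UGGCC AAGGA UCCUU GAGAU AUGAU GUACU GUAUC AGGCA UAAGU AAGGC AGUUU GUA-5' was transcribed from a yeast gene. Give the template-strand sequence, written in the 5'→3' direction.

5'-CAGGGACCGGTTCCTAGGAACTCTATACTACATGACATAGTCCGTATTCATTCCGTCAAACAT-3'

Written 5'→3' the mRNA is AUGUUUGACGGAAUGAAUACGGACUAUGUCAUGUAGUAUAGAGUUCCUAGGAACCGGUCCCUG, so the coding DNA strand is ATGTTTGACGGAATGAATACGGACTATGTCATGTAGTATAGAGTTCCTAGGAACCGGTCCCTG. The template is its reverse complement.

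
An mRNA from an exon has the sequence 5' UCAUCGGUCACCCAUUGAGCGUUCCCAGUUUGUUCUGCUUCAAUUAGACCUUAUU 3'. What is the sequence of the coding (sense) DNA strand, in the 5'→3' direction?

The coding DNA strand has the same 5'→3' sequence as the mRNA with U replaced by T.

5'-TCATCGGTCACCCATTGAGCGTTCCCAGTTTGTTCTGCTTCAATTAGACCTTATT-3'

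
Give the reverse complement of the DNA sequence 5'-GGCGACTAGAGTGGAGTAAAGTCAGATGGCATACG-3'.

5'-CGTATGCCATCTGACTTTACTCCACTCTAGTCGCC-3'

Complement each base (A↔T, G↔C): CCGCTGATCTCACCTCATTTCAGTCTACCGTATGC. Then reverse.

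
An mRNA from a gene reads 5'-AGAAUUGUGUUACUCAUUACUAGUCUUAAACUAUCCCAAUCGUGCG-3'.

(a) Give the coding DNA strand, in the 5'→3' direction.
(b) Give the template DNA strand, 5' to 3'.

(a) 5'-AGAATTGTGTTACTCATTACTAGTCTTAAACTATCCCAATCGTGCG-3'
(b) 5′-CGCACGATTGGGATAGTTTAAGACTAGTAATGAGTAACACAATTCT-3′

(a) The coding strand matches the mRNA with U→T.
(b) The template strand is the reverse complement of the coding strand.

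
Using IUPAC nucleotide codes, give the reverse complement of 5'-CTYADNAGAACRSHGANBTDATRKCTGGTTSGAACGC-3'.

5′-GCGTTCSAACCAGMYATHAVNTCDSYGTTCTNHTRAG-3′

Standard pairs A↔T, G↔C; ambiguity codes pair R↔Y, K↔M, S↔S, B↔V, D↔H, N↔N. Complement (GARTHNTCTTGYSDCTNVAHTAYMGACCAASCTTGCG), then reverse for 5'→3'.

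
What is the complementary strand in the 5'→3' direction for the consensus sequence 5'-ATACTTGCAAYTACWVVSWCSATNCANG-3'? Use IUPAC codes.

Standard pairs A↔T, G↔C; ambiguity codes pair Y↔R, W↔W, S↔S, V↔B, N↔N. Complement (TATGAACGTTRATGWBBSWGSTANGTNC), then reverse for 5'→3'.

5'-CNTGNATSGWSBBWGTARTTGCAAGTAT-3'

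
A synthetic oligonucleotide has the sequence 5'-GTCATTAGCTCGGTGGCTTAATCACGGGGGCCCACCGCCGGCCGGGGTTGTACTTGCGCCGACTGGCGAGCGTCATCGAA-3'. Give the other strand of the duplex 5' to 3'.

The complement of GTCATTAGCTCGGTGGCTTAATCACGGGGGCCCACCGCCGGCCGGGGTTGTACTTGCGCCGACTGGCGAGCGTCATCGAA is CAGTAATCGAGCCACCGAATTAGTGCCCCCGGGTGGCGGCCGGCCCCAACATGAACGCGGCTGACCGCTCGCAGTAGCTT (A↔T, G↔C). DNA strands are antiparallel, so the complementary strand runs 3'→5'; reversing gives the 5'→3' form.

5'-TTCGATGACGCTCGCCAGTCGGCGCAAGTACAACCCCGGCCGGCGGTGGGCCCCCGTGATTAAGCCACCGAGCTAATGAC-3'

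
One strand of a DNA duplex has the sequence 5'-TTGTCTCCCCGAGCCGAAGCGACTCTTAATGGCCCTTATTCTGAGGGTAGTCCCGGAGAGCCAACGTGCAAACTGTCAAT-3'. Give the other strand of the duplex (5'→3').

Pairing A↔T and G↔C gives AACAGAGGGGCTCGGCTTCGCTGAGAATTACCGGGAATAAGACTCCCATCAGGGCCTCTCGGTTGCACGTTTGACAGTTA, running 3'→5'. Reverse for the 5'→3' convention.

5'-ATTGACAGTTTGCACGTTGGCTCTCCGGGACTACCCTCAGAATAAGGGCCATTAAGAGTCGCTTCGGCTCGGGGAGACAA-3'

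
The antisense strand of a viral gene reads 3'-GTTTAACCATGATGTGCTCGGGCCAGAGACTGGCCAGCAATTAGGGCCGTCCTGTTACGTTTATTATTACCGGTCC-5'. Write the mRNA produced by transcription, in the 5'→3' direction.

5'-CAAAUUGGUACUACACGAGCCCGGUCUCUGACCGGUCGUUAAUCCCGGCAGGACAAUGCAAAUAAUAAUGGCCAGG-3'

Reading the template 3'→5' as shown, RNA polymerase pairs each base (A→U, T→A, G↔C) to build mRNA 5'→3' directly.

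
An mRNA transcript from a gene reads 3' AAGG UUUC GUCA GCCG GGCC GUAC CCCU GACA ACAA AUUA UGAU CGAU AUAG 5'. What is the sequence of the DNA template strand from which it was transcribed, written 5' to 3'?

5'-TTCCAAAGCAGTCGGCCCGGCATGGGGACTGTTGTTTAATACTAGCTATATC-3'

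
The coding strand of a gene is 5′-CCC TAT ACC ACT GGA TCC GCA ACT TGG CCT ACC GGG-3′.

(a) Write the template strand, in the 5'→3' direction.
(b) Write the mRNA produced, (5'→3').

(a) The template strand is the reverse complement of the coding strand: complement GGGATATGGTGACCTAGGCGTTGAACCGGATGGCCC, then reverse.
(b) mRNA matches the coding strand with T→U.

(a) 5'-CCCGGTAGGCCAAGTTGCGGATCCAGTGGTATAGGG-3'
(b) 5'-CCCUAUACCACUGGAUCCGCAACUUGGCCUACCGGG-3'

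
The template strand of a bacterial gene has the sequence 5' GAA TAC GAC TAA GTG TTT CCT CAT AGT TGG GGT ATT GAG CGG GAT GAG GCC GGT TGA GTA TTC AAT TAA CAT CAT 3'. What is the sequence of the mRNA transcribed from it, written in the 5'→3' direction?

RNA polymerase reads the template 3'→5' and synthesizes mRNA 5'→3' by base-pairing (A→U, T→A, G↔C). The complement of the template is CTTATGCTGATTCACAAAGGAGTATCAACCCCATAACTCGCCCTACTCCGGCCAACTCATAAGTTAATTGTAGTA; antiparallel, so 5'→3' the coding strand is ATGATGTTAATTGAATACTCAACCGGCCTCATCCCGCTCAATACCCCAACTATGAGGAAACACTTAGTCGTATTC. Replace T with U for the mRNA.

5'-AUGAUGUUAAUUGAAUACUCAACCGGCCUCAUCCCGCUCAAUACCCCAACUAUGAGGAAACACUUAGUCGUAUUC-3'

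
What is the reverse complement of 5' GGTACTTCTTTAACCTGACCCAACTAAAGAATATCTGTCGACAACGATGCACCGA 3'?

5'-TCGGTGCATCGTTGTCGACAGATATTCTTTAGTTGGGTCAGGTTAAAGAAGTACC-3'

Reading the sequence 3'→5' and pairing each base (A↔T, G↔C) gives the reverse complement directly.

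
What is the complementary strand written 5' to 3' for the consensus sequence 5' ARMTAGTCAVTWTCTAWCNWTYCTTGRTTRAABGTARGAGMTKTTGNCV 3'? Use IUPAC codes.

Standard pairs A↔T, G↔C; ambiguity codes pair R↔Y, M↔K, W↔W, B↔V, N↔N. Complement (TYKATCAGTBAWAGATWGNWARGAACYAAYTTVCATYCTCKAMAACNGB), then reverse for 5'→3'.

5'-BGNCAAMAKCTCYTACVTTYAAYCAAGRAWNGWTAGAWABTGACTAKYT-3'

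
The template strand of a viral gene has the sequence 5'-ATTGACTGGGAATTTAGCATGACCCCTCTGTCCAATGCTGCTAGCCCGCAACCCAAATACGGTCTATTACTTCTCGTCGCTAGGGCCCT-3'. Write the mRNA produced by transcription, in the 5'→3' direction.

5'-AGGGCCCUAGCGACGAGAAGUAAUAGACCGUAUUUGGGUUGCGGGCUAGCAGCAUUGGACAGAGGGGUCAUGCUAAAUUCCCAGUCAAU-3'

The mRNA has the sequence of the coding strand (reverse complement of the template) with T→U. Reverse complement of ATTGACTGGGAATTTAGCATGACCCCTCTGTCCAATGCTGCTAGCCCGCAACCCAAATACGGTCTATTACTTCTCGTCGCTAGGGCCCT is AGGGCCCTAGCGACGAGAAGTAATAGACCGTATTTGGGTTGCGGGCTAGCAGCATTGGACAGAGGGGTCATGCTAAATTCCCAGTCAAT; then T→U.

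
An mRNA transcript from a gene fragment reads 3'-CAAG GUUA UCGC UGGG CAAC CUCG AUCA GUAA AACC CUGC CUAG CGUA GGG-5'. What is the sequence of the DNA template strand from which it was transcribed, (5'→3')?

5'-GTTCCAATAGCGACCCGTTGGAGCTAGTCATTTTGGGACGGATCGCATCCC-3'

Written 5'→3' the mRNA is GGGAUGCGAUCCGUCCCAAAAUGACUAGCUCCAACGGGUCGCUAUUGGAAC, so the coding DNA strand is GGGATGCGATCCGTCCCAAAATGACTAGCTCCAACGGGTCGCTATTGGAAC. The template is its reverse complement.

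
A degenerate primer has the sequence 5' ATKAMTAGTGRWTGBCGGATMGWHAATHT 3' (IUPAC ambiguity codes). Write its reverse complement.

5'-ADATTDWCKATCCGVCAWYCACTAKTMAT-3'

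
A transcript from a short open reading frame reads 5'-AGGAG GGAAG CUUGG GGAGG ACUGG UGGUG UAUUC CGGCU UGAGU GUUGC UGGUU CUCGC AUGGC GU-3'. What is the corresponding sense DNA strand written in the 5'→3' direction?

5'-AGGAGGGAAGCTTGGGGAGGACTGGTGGTGTATTCCGGCTTGAGTGTTGCTGGTTCTCGCATGGCGT-3'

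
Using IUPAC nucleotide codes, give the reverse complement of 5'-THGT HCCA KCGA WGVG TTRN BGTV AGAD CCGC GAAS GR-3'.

5'-YCSTTCGCGGHTCTBACVNYAACBCWTCGMTGGDACDA-3'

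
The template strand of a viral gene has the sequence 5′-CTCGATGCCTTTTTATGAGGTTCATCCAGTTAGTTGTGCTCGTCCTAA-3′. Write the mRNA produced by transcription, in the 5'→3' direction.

The mRNA has the sequence of the coding strand (reverse complement of the template) with T→U. Reverse complement of CTCGATGCCTTTTTATGAGGTTCATCCAGTTAGTTGTGCTCGTCCTAA is TTAGGACGAGCACAACTAACTGGATGAACCTCATAAAAAGGCATCGAG; then T→U.

5'-UUAGGACGAGCACAACUAACUGGAUGAACCUCAUAAAAAGGCAUCGAG-3'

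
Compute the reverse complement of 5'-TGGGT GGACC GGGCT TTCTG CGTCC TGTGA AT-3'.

5'-ATTCACAGGACGCAGAAAGCCCGGTCCACCCA-3'

Complement each base (A↔T, G↔C): ACCCACCTGGCCCGAAAGACGCAGGACACTTA. Then reverse.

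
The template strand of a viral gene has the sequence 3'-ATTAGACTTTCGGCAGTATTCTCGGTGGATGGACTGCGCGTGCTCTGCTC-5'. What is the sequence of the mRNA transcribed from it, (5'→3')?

Reading the template 3'→5' as shown, RNA polymerase pairs each base (A→U, T→A, G↔C) to build mRNA 5'→3' directly.

5'-UAAUCUGAAAGCCGUCAUAAGAGCCACCUACCUGACGCGCACGAGACGAG-3'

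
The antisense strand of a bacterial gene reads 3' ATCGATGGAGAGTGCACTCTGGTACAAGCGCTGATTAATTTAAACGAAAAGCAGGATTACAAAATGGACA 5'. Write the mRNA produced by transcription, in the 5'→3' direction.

Reading the template 3'→5' as shown, RNA polymerase pairs each base (A→U, T→A, G↔C) to build mRNA 5'→3' directly.

5'-UAGCUACCUCUCACGUGAGACCAUGUUCGCGACUAAUUAAAUUUGCUUUUCGUCCUAAUGUUUUACCUGU-3'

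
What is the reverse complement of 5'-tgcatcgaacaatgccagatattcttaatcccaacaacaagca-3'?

5'-TGCTTGTTGTTGGGATTAAGAATATCTGGCATTGTTCGATGCA-3'

Reading the sequence 3'→5' and pairing each base (A↔T, G↔C) gives the reverse complement directly.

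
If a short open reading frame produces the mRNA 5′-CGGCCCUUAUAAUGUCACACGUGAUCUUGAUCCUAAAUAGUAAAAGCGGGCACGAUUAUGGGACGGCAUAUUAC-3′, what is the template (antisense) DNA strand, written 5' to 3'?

5'-GTAATATGCCGTCCCATAATCGTGCCCGCTTTTACTATTTAGGATCAAGATCACGTGTGACATTATAAGGGCCG-3'

Replace U with T to get the coding DNA strand: CGGCCCTTATAATGTCACACGTGATCTTGATCCTAAATAGTAAAAGCGGGCACGATTATGGGACGGCATATTAC. The template strand is its reverse complement (complement GCCGGGAATATTACAGTGTGCACTAGAACTAGGATTTATCATTTTCGCCCGTGCTAATACCCTGCCGTATAATG, then reverse).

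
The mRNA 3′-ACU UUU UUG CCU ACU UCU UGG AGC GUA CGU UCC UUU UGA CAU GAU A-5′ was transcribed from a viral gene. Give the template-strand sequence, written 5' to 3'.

Written 5'→3' the mRNA is AUAGUACAGUUUUCCUUGCAUGCGAGGUUCUUCAUCCGUUUUUUCA, so the coding DNA strand is ATAGTACAGTTTTCCTTGCATGCGAGGTTCTTCATCCGTTTTTTCA. The template is its reverse complement.

5′-TGAAAAAACGGATGAAGAACCTCGCATGCAAGGAAAACTGTACTAT-3′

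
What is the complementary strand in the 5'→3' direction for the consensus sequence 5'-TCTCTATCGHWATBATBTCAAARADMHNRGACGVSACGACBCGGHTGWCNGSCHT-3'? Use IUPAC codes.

5′-ADGSCNGWCADCCGVGTCGTSBCGTCYNDKHTYTTTGAVATVATWDCGATAGAGA-3′

Standard pairs A↔T, G↔C; ambiguity codes pair R↔Y, M↔K, W↔W, S↔S, B↔V, D↔H, N↔N. Complement (AGAGATAGCDWTAVTAVAGTTTYTHKDNYCTGCBSTGCTGVGCCDACWGNCSGDA), then reverse for 5'→3'.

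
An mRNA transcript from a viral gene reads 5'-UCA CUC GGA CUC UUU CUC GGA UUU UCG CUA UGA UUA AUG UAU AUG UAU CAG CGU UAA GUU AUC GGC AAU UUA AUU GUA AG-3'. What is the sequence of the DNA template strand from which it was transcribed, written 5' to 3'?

5'-CTTACAATTAAATTGCCGATAACTTAACGCTGATACATATACATTAATCATAGCGAAAATCCGAGAAAGAGTCCGAGTGA-3'

Replace U with T to get the coding DNA strand: TCACTCGGACTCTTTCTCGGATTTTCGCTATGATTAATGTATATGTATCAGCGTTAAGTTATCGGCAATTTAATTGTAAG. The template strand is its reverse complement (complement AGTGAGCCTGAGAAAGAGCCTAAAAGCGATACTAATTACATATACATAGTCGCAATTCAATAGCCGTTAAATTAACATTC, then reverse).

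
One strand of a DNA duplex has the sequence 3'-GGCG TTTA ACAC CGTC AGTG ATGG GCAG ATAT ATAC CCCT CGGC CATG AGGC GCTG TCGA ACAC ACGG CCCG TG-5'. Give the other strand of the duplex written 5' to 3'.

The strand is given 3'→5', so its complement runs 5'→3' in the same left-to-right order: pair each base A↔T, G↔C.

5′-CCGCAAATTGTGGCAGTCACTACCCGTCTATATATGGGGAGCCGGTACTCCGCGACAGCTTGTGTGCCGGGCAC-3′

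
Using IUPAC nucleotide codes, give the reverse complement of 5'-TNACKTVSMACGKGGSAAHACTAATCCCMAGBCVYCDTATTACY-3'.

5'-RGTAATAHGRBGVCTKGGGATTAGTDTTSCCMCGTKSBAMGTNA-3'

Standard pairs A↔T, G↔C; ambiguity codes pair Y↔R, M↔K, S↔S, B↔V, D↔H, N↔N. Complement (ANTGMABSKTGCMCCSTTDTGATTAGGGKTCVGBRGHATAATGR), then reverse for 5'→3'.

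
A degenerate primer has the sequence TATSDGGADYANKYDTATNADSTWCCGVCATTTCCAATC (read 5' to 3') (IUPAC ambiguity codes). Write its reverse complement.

Standard pairs A↔T, G↔C; ambiguity codes pair Y↔R, K↔M, W↔W, S↔S, D↔H, V↔B, N↔N. Complement (ATASHCCTHRTNMRHATANTHSAWGGCBGTAAAGGTTAG), then reverse for 5'→3'.

5'-GATTGGAAATGBCGGWASHTNATAHRMNTRHTCCHSATA-3'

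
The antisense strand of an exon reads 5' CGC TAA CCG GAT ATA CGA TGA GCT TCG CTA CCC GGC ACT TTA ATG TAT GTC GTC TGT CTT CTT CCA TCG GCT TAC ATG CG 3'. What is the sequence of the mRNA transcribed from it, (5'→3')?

The mRNA has the sequence of the coding strand (reverse complement of the template) with T→U. Reverse complement of CGCTAACCGGATATACGATGAGCTTCGCTACCCGGCACTTTAATGTATGTCGTCTGTCTTCTTCCATCGGCTTACATGCG is CGCATGTAAGCCGATGGAAGAAGACAGACGACATACATTAAAGTGCCGGGTAGCGAAGCTCATCGTATATCCGGTTAGCG; then T→U.

5'-CGCAUGUAAGCCGAUGGAAGAAGACAGACGACAUACAUUAAAGUGCCGGGUAGCGAAGCUCAUCGUAUAUCCGGUUAGCG-3'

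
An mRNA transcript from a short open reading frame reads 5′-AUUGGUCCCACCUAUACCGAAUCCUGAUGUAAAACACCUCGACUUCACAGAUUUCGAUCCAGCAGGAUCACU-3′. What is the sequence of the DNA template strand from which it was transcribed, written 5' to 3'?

5'-AGTGATCCTGCTGGATCGAAATCTGTGAAGTCGAGGTGTTTTACATCAGGATTCGGTATAGGTGGGACCAAT-3'

Replace U with T to get the coding DNA strand: ATTGGTCCCACCTATACCGAATCCTGATGTAAAACACCTCGACTTCACAGATTTCGATCCAGCAGGATCACT. The template strand is its reverse complement (complement TAACCAGGGTGGATATGGCTTAGGACTACATTTTGTGGAGCTGAAGTGTCTAAAGCTAGGTCGTCCTAGTGA, then reverse).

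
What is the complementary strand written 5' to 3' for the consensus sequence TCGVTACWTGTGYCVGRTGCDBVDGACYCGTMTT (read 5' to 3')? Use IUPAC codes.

5'-AAKACGRGTCHBVHGCAYCBGRCACAWGTABCGA-3'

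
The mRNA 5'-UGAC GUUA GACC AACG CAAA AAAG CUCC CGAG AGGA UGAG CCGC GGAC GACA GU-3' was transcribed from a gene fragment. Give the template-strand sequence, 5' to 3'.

5'-ACTGTCGTCCGCGGCTCATCCTCTCGGGAGCTTTTTTGCGTTGGTCTAACGTCA-3'

Replace U with T to get the coding DNA strand: TGACGTTAGACCAACGCAAAAAAGCTCCCGAGAGGATGAGCCGCGGACGACAGT. The template strand is its reverse complement (complement ACTGCAATCTGGTTGCGTTTTTTCGAGGGCTCTCCTACTCGGCGCCTGCTGTCA, then reverse).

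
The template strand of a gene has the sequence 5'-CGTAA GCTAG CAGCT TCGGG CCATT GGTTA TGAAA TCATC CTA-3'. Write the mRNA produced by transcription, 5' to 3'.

RNA polymerase reads the template 3'→5' and synthesizes mRNA 5'→3' by base-pairing (A→U, T→A, G↔C). The complement of the template is GCATTCGATCGTCGAAGCCCGGTAACCAATACTTTAGTAGGAT; antiparallel, so 5'→3' the coding strand is TAGGATGATTTCATAACCAATGGCCCGAAGCTGCTAGCTTACG. Replace T with U for the mRNA.

5′-UAGGAUGAUUUCAUAACCAAUGGCCCGAAGCUGCUAGCUUACG-3′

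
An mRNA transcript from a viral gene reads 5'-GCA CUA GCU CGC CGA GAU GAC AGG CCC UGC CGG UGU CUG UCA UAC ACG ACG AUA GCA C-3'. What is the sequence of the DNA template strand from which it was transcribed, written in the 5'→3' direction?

Replace U with T to get the coding DNA strand: GCACTAGCTCGCCGAGATGACAGGCCCTGCCGGTGTCTGTCATACACGACGATAGCAC. The template strand is its reverse complement (complement CGTGATCGAGCGGCTCTACTGTCCGGGACGGCCACAGACAGTATGTGCTGCTATCGTG, then reverse).

5'-GTGCTATCGTCGTGTATGACAGACACCGGCAGGGCCTGTCATCTCGGCGAGCTAGTGC-3'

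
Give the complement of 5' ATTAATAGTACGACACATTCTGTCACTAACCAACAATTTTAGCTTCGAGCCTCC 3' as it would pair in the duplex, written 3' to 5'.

Base-pairing A↔T, G↔C gives the complement. The complementary strand is antiparallel, so paired with a 5'→3' strand it runs 3'→5'.

3'-TAATTATCATGCTGTGTAAGACAGTGATTGGTTGTTAAAATCGAAGCTCGGAGG-5'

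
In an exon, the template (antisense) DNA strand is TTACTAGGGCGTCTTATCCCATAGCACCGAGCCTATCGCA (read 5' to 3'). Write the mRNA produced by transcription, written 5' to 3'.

5'-UGCGAUAGGCUCGGUGCUAUGGGAUAAGACGCCCUAGUAA-3'

The mRNA has the sequence of the coding strand (reverse complement of the template) with T→U. Reverse complement of TTACTAGGGCGTCTTATCCCATAGCACCGAGCCTATCGCA is TGCGATAGGCTCGGTGCTATGGGATAAGACGCCCTAGTAA; then T→U.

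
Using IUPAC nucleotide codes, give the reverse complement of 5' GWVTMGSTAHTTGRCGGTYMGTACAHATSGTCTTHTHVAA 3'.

Standard pairs A↔T, G↔C; ambiguity codes pair R↔Y, M↔K, W↔W, S↔S, H↔D, V↔B. Complement (CWBAKCSATDAACYGCCARKCATGTDTASCAGAADADBTT), then reverse for 5'→3'.

5'-TTBDADAAGACSATDTGTACKRACCGYCAADTASCKABWC-3'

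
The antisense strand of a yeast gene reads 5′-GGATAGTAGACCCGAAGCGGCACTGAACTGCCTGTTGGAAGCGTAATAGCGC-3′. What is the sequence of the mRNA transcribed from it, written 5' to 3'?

RNA polymerase reads the template 3'→5' and synthesizes mRNA 5'→3' by base-pairing (A→U, T→A, G↔C). The complement of the template is CCTATCATCTGGGCTTCGCCGTGACTTGACGGACAACCTTCGCATTATCGCG; antiparallel, so 5'→3' the coding strand is GCGCTATTACGCTTCCAACAGGCAGTTCAGTGCCGCTTCGGGTCTACTATCC. Replace T with U for the mRNA.

5'-GCGCUAUUACGCUUCCAACAGGCAGUUCAGUGCCGCUUCGGGUCUACUAUCC-3'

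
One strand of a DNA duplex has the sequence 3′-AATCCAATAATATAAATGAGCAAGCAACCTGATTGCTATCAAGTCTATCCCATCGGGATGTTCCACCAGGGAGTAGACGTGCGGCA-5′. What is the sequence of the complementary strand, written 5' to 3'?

The strand is given 3'→5', so its complement runs 5'→3' in the same left-to-right order: pair each base A↔T, G↔C.

5'-TTAGGTTATTATATTTACTCGTTCGTTGGACTAACGATAGTTCAGATAGGGTAGCCCTACAAGGTGGTCCCTCATCTGCACGCCGT-3'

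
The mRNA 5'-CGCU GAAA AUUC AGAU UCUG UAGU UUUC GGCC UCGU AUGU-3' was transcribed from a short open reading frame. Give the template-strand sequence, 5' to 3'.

5'-ACATACGAGGCCGAAAACTACAGAATCTGAATTTTCAGCG-3'

Replace U with T to get the coding DNA strand: CGCTGAAAATTCAGATTCTGTAGTTTTCGGCCTCGTATGT. The template strand is its reverse complement (complement GCGACTTTTAAGTCTAAGACATCAAAAGCCGGAGCATACA, then reverse).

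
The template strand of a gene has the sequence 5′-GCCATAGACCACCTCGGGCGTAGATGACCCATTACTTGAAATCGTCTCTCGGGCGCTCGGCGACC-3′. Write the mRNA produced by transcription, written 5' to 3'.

5'-GGUCGCCGAGCGCCCGAGAGACGAUUUCAAGUAAUGGGUCAUCUACGCCCGAGGUGGUCUAUGGC-3'

RNA polymerase reads the template 3'→5' and synthesizes mRNA 5'→3' by base-pairing (A→U, T→A, G↔C). The complement of the template is CGGTATCTGGTGGAGCCCGCATCTACTGGGTAATGAACTTTAGCAGAGAGCCCGCGAGCCGCTGG; antiparallel, so 5'→3' the coding strand is GGTCGCCGAGCGCCCGAGAGACGATTTCAAGTAATGGGTCATCTACGCCCGAGGTGGTCTATGGC. Replace T with U for the mRNA.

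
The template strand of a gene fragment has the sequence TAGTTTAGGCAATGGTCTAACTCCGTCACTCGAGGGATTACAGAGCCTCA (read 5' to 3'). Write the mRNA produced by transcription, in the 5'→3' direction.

5'-UGAGGCUCUGUAAUCCCUCGAGUGACGGAGUUAGACCAUUGCCUAAACUA-3'

RNA polymerase reads the template 3'→5' and synthesizes mRNA 5'→3' by base-pairing (A→U, T→A, G↔C). The complement of the template is ATCAAATCCGTTACCAGATTGAGGCAGTGAGCTCCCTAATGTCTCGGAGT; antiparallel, so 5'→3' the coding strand is TGAGGCTCTGTAATCCCTCGAGTGACGGAGTTAGACCATTGCCTAAACTA. Replace T with U for the mRNA.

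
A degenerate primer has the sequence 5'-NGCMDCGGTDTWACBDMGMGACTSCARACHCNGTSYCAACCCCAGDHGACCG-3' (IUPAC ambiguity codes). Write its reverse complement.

Standard pairs A↔T, G↔C; ambiguity codes pair R↔Y, M↔K, W↔W, S↔S, B↔V, D↔H, N↔N. Complement (NCGKHGCCAHAWTGVHKCKCTGASGTYTGDGNCASRGTTGGGGTCHDCTGGC), then reverse for 5'→3'.

5'-CGGTCDHCTGGGGTTGRSACNGDGTYTGSAGTCKCKHVGTWAHACCGHKGCN-3'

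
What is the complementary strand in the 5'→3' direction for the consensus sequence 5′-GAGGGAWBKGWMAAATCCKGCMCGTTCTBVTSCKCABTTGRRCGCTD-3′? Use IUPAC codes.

Standard pairs A↔T, G↔C; ambiguity codes pair R↔Y, M↔K, W↔W, S↔S, B↔V, D↔H. Complement (CTCCCTWVMCWKTTTAGGMCGKGCAAGAVBASGMGTVAACYYGCGAH), then reverse for 5'→3'.

5'-HAGCGYYCAAVTGMGSABVAGAACGKGCMGGATTTKWCMVWTCCCTC-3'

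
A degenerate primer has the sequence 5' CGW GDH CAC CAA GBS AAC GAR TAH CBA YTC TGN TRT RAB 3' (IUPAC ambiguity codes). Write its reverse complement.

Standard pairs A↔T, G↔C; ambiguity codes pair R↔Y, W↔W, S↔S, B↔V, D↔H, N↔N. Complement (GCWCHDGTGGTTCVSTTGCTYATDGVTRAGACNAYAYTV), then reverse for 5'→3'.

5'-VTYAYANCAGARTVGDTAYTCGTTSVCTTGGTGDHCWCG-3'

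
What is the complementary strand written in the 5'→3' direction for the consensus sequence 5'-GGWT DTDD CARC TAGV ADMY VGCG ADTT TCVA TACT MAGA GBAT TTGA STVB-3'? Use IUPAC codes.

Standard pairs A↔T, G↔C; ambiguity codes pair R↔Y, M↔K, W↔W, S↔S, B↔V, D↔H. Complement (CCWAHAHHGTYGATCBTHKRBCGCTHAAAGBTATGAKTCTCVTAAACTSABV), then reverse for 5'→3'.

5′-VBASTCAAATVCTCTKAGTATBGAAAHTCGCBRKHTBCTAGYTGHHAHAWCC-3′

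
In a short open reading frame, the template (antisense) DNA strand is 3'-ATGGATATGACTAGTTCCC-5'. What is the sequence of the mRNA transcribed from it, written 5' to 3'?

Reading the template 3'→5' as shown, RNA polymerase pairs each base (A→U, T→A, G↔C) to build mRNA 5'→3' directly.

5'-UACCUAUACUGAUCAAGGG-3'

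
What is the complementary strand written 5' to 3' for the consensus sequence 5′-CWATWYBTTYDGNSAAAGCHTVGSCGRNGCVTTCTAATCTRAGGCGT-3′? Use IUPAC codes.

Standard pairs A↔T, G↔C; ambiguity codes pair R↔Y, W↔W, S↔S, B↔V, D↔H, N↔N. Complement (GWTAWRVAARHCNSTTTCGDABCSGCYNCGBAAGATTAGAYTCCGCA), then reverse for 5'→3'.

5′-ACGCCTYAGATTAGAABGCNYCGSCBADGCTTTSNCHRAAVRWATWG-3′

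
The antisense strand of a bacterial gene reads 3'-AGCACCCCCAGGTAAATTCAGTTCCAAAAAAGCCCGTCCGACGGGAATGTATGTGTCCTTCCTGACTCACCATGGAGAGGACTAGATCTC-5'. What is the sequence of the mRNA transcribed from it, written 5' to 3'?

Reading the template 3'→5' as shown, RNA polymerase pairs each base (A→U, T→A, G↔C) to build mRNA 5'→3' directly.

5'-UCGUGGGGGUCCAUUUAAGUCAAGGUUUUUUCGGGCAGGCUGCCCUUACAUACACAGGAAGGACUGAGUGGUACCUCUCCUGAUCUAGAG-3'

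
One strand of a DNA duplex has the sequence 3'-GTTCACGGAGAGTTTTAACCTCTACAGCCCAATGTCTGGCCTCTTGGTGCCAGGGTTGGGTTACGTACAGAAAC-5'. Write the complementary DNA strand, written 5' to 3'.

5'-CAAGTGCCTCTCAAAATTGGAGATGTCGGGTTACAGACCGGAGAACCACGGTCCCAACCCAATGCATGTCTTTG-3'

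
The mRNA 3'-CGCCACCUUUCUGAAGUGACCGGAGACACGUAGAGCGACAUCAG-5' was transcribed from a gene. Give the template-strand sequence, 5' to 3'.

5'-GCGGTGGAAAGACTTCACTGGCCTCTGTGCATCTCGCTGTAGTC-3'

Written 5'→3' the mRNA is GACUACAGCGAGAUGCACAGAGGCCAGUGAAGUCUUUCCACCGC, so the coding DNA strand is GACTACAGCGAGATGCACAGAGGCCAGTGAAGTCTTTCCACCGC. The template is its reverse complement.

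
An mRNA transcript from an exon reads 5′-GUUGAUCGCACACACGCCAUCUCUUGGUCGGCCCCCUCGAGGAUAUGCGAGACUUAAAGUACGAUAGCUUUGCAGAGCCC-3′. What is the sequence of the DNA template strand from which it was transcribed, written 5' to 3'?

5'-GGGCTCTGCAAAGCTATCGTACTTTAAGTCTCGCATATCCTCGAGGGGGCCGACCAAGAGATGGCGTGTGTGCGATCAAC-3'

Replace U with T to get the coding DNA strand: GTTGATCGCACACACGCCATCTCTTGGTCGGCCCCCTCGAGGATATGCGAGACTTAAAGTACGATAGCTTTGCAGAGCCC. The template strand is its reverse complement (complement CAACTAGCGTGTGTGCGGTAGAGAACCAGCCGGGGGAGCTCCTATACGCTCTGAATTTCATGCTATCGAAACGTCTCGGG, then reverse).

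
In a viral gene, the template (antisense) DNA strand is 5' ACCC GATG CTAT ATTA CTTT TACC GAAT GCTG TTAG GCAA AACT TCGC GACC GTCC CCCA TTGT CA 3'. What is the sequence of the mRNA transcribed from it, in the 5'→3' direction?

RNA polymerase reads the template 3'→5' and synthesizes mRNA 5'→3' by base-pairing (A→U, T→A, G↔C). The complement of the template is TGGGCTACGATATAATGAAAATGGCTTACGACAATCCGTTTTGAAGCGCTGGCAGGGGGTAACAGT; antiparallel, so 5'→3' the coding strand is TGACAATGGGGGACGGTCGCGAAGTTTTGCCTAACAGCATTCGGTAAAAGTAATATAGCATCGGGT. Replace T with U for the mRNA.

5'-UGACAAUGGGGGACGGUCGCGAAGUUUUGCCUAACAGCAUUCGGUAAAAGUAAUAUAGCAUCGGGU-3'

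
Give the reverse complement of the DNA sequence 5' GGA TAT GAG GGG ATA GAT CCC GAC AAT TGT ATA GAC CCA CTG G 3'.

Complement each base (A↔T, G↔C): CCTATACTCCCCTATCTAGGGCTGTTAACATATCTGGGTGACC. Then reverse.

5′-CCAGTGGGTCTATACAATTGTCGGGATCTATCCCCTCATATCC-3′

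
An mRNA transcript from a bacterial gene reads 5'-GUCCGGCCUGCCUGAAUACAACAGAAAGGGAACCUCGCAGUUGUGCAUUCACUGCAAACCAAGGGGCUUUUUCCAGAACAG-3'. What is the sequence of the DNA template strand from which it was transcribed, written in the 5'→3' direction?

Replace U with T to get the coding DNA strand: GTCCGGCCTGCCTGAATACAACAGAAAGGGAACCTCGCAGTTGTGCATTCACTGCAAACCAAGGGGCTTTTTCCAGAACAG. The template strand is its reverse complement (complement CAGGCCGGACGGACTTATGTTGTCTTTCCCTTGGAGCGTCAACACGTAAGTGACGTTTGGTTCCCCGAAAAAGGTCTTGTC, then reverse).

5'-CTGTTCTGGAAAAAGCCCCTTGGTTTGCAGTGAATGCACAACTGCGAGGTTCCCTTTCTGTTGTATTCAGGCAGGCCGGAC-3'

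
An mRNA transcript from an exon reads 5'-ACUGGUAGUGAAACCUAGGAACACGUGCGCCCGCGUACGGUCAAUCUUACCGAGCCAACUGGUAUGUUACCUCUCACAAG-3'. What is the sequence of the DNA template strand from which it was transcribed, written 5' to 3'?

Replace U with T to get the coding DNA strand: ACTGGTAGTGAAACCTAGGAACACGTGCGCCCGCGTACGGTCAATCTTACCGAGCCAACTGGTATGTTACCTCTCACAAG. The template strand is its reverse complement (complement TGACCATCACTTTGGATCCTTGTGCACGCGGGCGCATGCCAGTTAGAATGGCTCGGTTGACCATACAATGGAGAGTGTTC, then reverse).

5'-CTTGTGAGAGGTAACATACCAGTTGGCTCGGTAAGATTGACCGTACGCGGGCGCACGTGTTCCTAGGTTTCACTACCAGT-3'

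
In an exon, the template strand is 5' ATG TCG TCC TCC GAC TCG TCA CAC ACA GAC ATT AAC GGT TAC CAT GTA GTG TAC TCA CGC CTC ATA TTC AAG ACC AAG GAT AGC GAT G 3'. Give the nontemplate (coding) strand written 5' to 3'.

5'-CATCGCTATCCTTGGTCTTGAATATGAGGCGTGAGTACACTACATGGTAACCGTTAATGTCTGTGTGTGACGAGTCGGAGGACGACAT-3'

The coding strand is complementary and antiparallel to the template: take the complement (A↔T, G↔C) and reverse.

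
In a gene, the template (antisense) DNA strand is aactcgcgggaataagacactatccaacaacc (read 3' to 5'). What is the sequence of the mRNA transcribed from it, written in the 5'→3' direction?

Reading the template 3'→5' as shown, RNA polymerase pairs each base (A→U, T→A, G↔C) to build mRNA 5'→3' directly.

5'-UUGAGCGCCCUUAUUCUGUGAUAGGUUGUUGG-3'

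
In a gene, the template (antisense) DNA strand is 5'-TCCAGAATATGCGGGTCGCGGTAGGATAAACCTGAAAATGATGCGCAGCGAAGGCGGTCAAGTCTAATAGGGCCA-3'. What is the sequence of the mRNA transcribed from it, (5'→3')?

5′-UGGCCCUAUUAGACUUGACCGCCUUCGCUGCGCAUCAUUUUCAGGUUUAUCCUACCGCGACCCGCAUAUUCUGGA-3′

The mRNA has the sequence of the coding strand (reverse complement of the template) with T→U. Reverse complement of TCCAGAATATGCGGGTCGCGGTAGGATAAACCTGAAAATGATGCGCAGCGAAGGCGGTCAAGTCTAATAGGGCCA is TGGCCCTATTAGACTTGACCGCCTTCGCTGCGCATCATTTTCAGGTTTATCCTACCGCGACCCGCATATTCTGGA; then T→U.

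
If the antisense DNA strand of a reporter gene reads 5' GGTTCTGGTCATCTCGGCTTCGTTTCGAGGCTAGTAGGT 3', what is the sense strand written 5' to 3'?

5'-ACCTACTAGCCTCGAAACGAAGCCGAGATGACCAGAACC-3'

The coding strand is complementary and antiparallel to the template: take the complement (A↔T, G↔C) and reverse.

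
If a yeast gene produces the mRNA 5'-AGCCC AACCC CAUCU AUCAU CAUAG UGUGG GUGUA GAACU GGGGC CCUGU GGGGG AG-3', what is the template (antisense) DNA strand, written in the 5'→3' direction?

5'-CTCCCCCACAGGGCCCCAGTTCTACACCCACACTATGATGATAGATGGGGTTGGGCT-3'

Replace U with T to get the coding DNA strand: AGCCCAACCCCATCTATCATCATAGTGTGGGTGTAGAACTGGGGCCCTGTGGGGGAG. The template strand is its reverse complement (complement TCGGGTTGGGGTAGATAGTAGTATCACACCCACATCTTGACCCCGGGACACCCCCTC, then reverse).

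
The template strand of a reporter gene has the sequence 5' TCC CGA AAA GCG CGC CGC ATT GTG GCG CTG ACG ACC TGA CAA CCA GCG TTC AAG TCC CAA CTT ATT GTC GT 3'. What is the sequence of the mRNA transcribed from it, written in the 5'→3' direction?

5'-ACGACAAUAAGUUGGGACUUGAACGCUGGUUGUCAGGUCGUCAGCGCCACAAUGCGGCGCGCUUUUCGGGA-3'

The mRNA has the sequence of the coding strand (reverse complement of the template) with T→U. Reverse complement of TCCCGAAAAGCGCGCCGCATTGTGGCGCTGACGACCTGACAACCAGCGTTCAAGTCCCAACTTATTGTCGT is ACGACAATAAGTTGGGACTTGAACGCTGGTTGTCAGGTCGTCAGCGCCACAATGCGGCGCGCTTTTCGGGA; then T→U.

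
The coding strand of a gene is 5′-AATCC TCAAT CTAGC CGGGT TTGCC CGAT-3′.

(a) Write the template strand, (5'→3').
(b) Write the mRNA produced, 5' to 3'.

(a) 5'-ATCGGGCAAACCCGGCTAGATTGAGGATT-3'
(b) 5'-AAUCCUCAAUCUAGCCGGGUUUGCCCGAU-3'

(a) The template strand is the reverse complement of the coding strand: complement TTAGGAGTTAGATCGGCCCAAACGGGCTA, then reverse.
(b) mRNA matches the coding strand with T→U.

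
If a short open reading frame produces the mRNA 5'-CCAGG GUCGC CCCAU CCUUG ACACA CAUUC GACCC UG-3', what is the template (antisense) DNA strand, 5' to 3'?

Replace U with T to get the coding DNA strand: CCAGGGTCGCCCCATCCTTGACACACATTCGACCCTG. The template strand is its reverse complement (complement GGTCCCAGCGGGGTAGGAACTGTGTGTAAGCTGGGAC, then reverse).

5'-CAGGGTCGAATGTGTGTCAAGGATGGGGCGACCCTGG-3'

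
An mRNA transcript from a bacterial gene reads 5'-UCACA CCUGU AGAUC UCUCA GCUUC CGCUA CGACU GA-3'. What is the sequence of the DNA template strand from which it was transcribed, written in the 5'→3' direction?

Replace U with T to get the coding DNA strand: TCACACCTGTAGATCTCTCAGCTTCCGCTACGACTGA. The template strand is its reverse complement (complement AGTGTGGACATCTAGAGAGTCGAAGGCGATGCTGACT, then reverse).

5'-TCAGTCGTAGCGGAAGCTGAGAGATCTACAGGTGTGA-3'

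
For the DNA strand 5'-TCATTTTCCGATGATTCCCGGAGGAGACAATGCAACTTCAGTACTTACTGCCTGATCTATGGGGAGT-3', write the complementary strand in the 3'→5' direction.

3'-AGTAAAAGGCTACTAAGGGCCTCCTCTGTTACGTTGAAGTCATGAATGACGGACTAGATACCCCTCA-5'

Base-pairing A↔T, G↔C gives the complement. The complementary strand is antiparallel, so paired with a 5'→3' strand it runs 3'→5'.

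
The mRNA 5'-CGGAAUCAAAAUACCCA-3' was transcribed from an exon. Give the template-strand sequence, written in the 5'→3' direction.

5′-TGGGTATTTTGATTCCG-3′

Replace U with T to get the coding DNA strand: CGGAATCAAAATACCCA. The template strand is its reverse complement (complement GCCTTAGTTTTATGGGT, then reverse).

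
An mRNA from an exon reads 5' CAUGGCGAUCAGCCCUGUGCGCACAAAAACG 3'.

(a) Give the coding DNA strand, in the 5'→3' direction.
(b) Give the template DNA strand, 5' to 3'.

(a) The coding strand matches the mRNA with U→T.
(b) The template strand is the reverse complement of the coding strand.

(a) 5'-CATGGCGATCAGCCCTGTGCGCACAAAAACG-3'
(b) 5'-CGTTTTTGTGCGCACAGGGCTGATCGCCATG-3'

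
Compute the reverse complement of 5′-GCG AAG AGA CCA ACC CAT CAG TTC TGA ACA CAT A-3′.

Complement each base (A↔T, G↔C): CGCTTCTCTGGTTGGGTAGTCAAGACTTGTGTAT. Then reverse.

5'-TATGTGTTCAGAACTGATGGGTTGGTCTCTTCGC-3'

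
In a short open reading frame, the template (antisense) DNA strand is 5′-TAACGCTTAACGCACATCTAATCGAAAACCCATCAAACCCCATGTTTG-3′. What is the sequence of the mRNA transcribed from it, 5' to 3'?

RNA polymerase reads the template 3'→5' and synthesizes mRNA 5'→3' by base-pairing (A→U, T→A, G↔C). The complement of the template is ATTGCGAATTGCGTGTAGATTAGCTTTTGGGTAGTTTGGGGTACAAAC; antiparallel, so 5'→3' the coding strand is CAAACATGGGGTTTGATGGGTTTTCGATTAGATGTGCGTTAAGCGTTA. Replace T with U for the mRNA.

5'-CAAACAUGGGGUUUGAUGGGUUUUCGAUUAGAUGUGCGUUAAGCGUUA-3'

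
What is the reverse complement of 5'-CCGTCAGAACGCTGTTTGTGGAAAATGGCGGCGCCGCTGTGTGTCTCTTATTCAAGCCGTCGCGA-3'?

5′-TCGCGACGGCTTGAATAAGAGACACACAGCGGCGCCGCCATTTTCCACAAACAGCGTTCTGACGG-3′

Complement each base (A↔T, G↔C): GGCAGTCTTGCGACAAACACCTTTTACCGCCGCGGCGACACACAGAGAATAAGTTCGGCAGCGCT. Then reverse.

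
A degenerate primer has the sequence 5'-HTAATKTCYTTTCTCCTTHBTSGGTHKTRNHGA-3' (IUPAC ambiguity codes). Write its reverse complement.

Standard pairs A↔T, G↔C; ambiguity codes pair R↔Y, K↔M, S↔S, B↔V, H↔D, N↔N. Complement (DATTAMAGRAAAGAGGAADVASCCADMAYNDCT), then reverse for 5'→3'.

5′-TCDNYAMDACCSAVDAAGGAGAAARGAMATTAD-3′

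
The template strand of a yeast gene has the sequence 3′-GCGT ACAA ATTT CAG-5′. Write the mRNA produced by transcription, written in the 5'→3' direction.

5′-CGCAUGUUUAAAGUC-3′

Reading the template 3'→5' as shown, RNA polymerase pairs each base (A→U, T→A, G↔C) to build mRNA 5'→3' directly.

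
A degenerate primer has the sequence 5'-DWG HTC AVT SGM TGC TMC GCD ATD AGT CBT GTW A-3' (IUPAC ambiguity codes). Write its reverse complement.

5'-TWACAVGACTHATHGCGKAGCAKCSABTGADCWH-3'

Standard pairs A↔T, G↔C; ambiguity codes pair M↔K, W↔W, S↔S, B↔V, D↔H. Complement (HWCDAGTBASCKACGAKGCGHTAHTCAGVACAWT), then reverse for 5'→3'.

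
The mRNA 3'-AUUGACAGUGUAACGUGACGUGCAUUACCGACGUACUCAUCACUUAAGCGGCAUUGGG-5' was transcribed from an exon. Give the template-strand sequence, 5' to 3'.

5'-TAACTGTCACATTGCACTGCACGTAATGGCTGCATGAGTAGTGAATTCGCCGTAACCC-3'

Written 5'→3' the mRNA is GGGUUACGGCGAAUUCACUACUCAUGCAGCCAUUACGUGCAGUGCAAUGUGACAGUUA, so the coding DNA strand is GGGTTACGGCGAATTCACTACTCATGCAGCCATTACGTGCAGTGCAATGTGACAGTTA. The template is its reverse complement.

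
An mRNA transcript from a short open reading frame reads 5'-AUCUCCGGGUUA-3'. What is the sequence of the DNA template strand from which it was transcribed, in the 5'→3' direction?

Replace U with T to get the coding DNA strand: ATCTCCGGGTTA. The template strand is its reverse complement (complement TAGAGGCCCAAT, then reverse).

5'-TAACCCGGAGAT-3'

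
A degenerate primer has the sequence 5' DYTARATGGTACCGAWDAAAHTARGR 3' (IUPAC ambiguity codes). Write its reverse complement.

5'-YCYTADTTTHWTCGGTACCATYTARH-3'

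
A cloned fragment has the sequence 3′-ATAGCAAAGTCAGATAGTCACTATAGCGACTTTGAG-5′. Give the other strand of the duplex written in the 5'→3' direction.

5'-TATCGTTTCAGTCTATCAGTGATATCGCTGAAACTC-3'

The strand is given 3'→5', so its complement runs 5'→3' in the same left-to-right order: pair each base A↔T, G↔C.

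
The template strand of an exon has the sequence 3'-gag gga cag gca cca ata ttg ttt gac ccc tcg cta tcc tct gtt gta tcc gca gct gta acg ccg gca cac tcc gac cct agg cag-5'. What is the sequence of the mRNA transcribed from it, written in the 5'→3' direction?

Reading the template 3'→5' as shown, RNA polymerase pairs each base (A→U, T→A, G↔C) to build mRNA 5'→3' directly.

5'-CUCCCUGUCCGUGGUUAUAACAAACUGGGGAGCGAUAGGAGACAACAUAGGCGUCGACAUUGCGGCCGUGUGAGGCUGGGAUCCGUC-3'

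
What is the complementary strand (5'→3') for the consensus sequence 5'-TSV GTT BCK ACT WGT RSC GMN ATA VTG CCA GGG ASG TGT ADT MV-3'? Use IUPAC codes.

Standard pairs A↔T, G↔C; ambiguity codes pair R↔Y, M↔K, W↔W, S↔S, B↔V, D↔H, N↔N. Complement (ASBCAAVGMTGAWCAYSGCKNTATBACGGTCCCTSCACATHAKB), then reverse for 5'→3'.

5'-BKAHTACACSTCCCTGGCABTATNKCGSYACWAGTMGVAACBSA-3'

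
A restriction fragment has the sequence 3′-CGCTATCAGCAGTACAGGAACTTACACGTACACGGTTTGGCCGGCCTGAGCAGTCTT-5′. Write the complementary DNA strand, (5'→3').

The strand is given 3'→5', so its complement runs 5'→3' in the same left-to-right order: pair each base A↔T, G↔C.

5'-GCGATAGTCGTCATGTCCTTGAATGTGCATGTGCCAAACCGGCCGGACTCGTCAGAA-3'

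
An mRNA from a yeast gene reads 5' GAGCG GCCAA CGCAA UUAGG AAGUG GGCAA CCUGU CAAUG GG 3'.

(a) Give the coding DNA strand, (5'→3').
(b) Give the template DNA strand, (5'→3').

(a) The coding strand matches the mRNA with U→T.
(b) The template strand is the reverse complement of the coding strand.

(a) 5'-GAGCGGCCAACGCAATTAGGAAGTGGGCAACCTGTCAATGGG-3'
(b) 5′-CCCATTGACAGGTTGCCCACTTCCTAATTGCGTTGGCCGCTC-3′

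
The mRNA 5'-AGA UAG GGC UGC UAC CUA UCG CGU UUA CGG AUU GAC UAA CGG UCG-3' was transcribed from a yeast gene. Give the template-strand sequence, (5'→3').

Replace U with T to get the coding DNA strand: AGATAGGGCTGCTACCTATCGCGTTTACGGATTGACTAACGGTCG. The template strand is its reverse complement (complement TCTATCCCGACGATGGATAGCGCAAATGCCTAACTGATTGCCAGC, then reverse).

5'-CGACCGTTAGTCAATCCGTAAACGCGATAGGTAGCAGCCCTATCT-3'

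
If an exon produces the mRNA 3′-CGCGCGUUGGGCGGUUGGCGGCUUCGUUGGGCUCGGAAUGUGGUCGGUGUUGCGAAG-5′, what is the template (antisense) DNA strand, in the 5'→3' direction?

Written 5'→3' the mRNA is GAAGCGUUGUGGCUGGUGUAAGGCUCGGGUUGCUUCGGCGGUUGGCGGGUUGCGCGC, so the coding DNA strand is GAAGCGTTGTGGCTGGTGTAAGGCTCGGGTTGCTTCGGCGGTTGGCGGGTTGCGCGC. The template is its reverse complement.

5'-GCGCGCAACCCGCCAACCGCCGAAGCAACCCGAGCCTTACACCAGCCACAACGCTTC-3'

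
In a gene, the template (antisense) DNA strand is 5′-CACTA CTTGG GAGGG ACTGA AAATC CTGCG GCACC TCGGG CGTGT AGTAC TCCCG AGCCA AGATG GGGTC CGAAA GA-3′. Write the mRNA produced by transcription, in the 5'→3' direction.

The mRNA has the sequence of the coding strand (reverse complement of the template) with T→U. Reverse complement of CACTACTTGGGAGGGACTGAAAATCCTGCGGCACCTCGGGCGTGTAGTACTCCCGAGCCAAGATGGGGTCCGAAAGA is TCTTTCGGACCCCATCTTGGCTCGGGAGTACTACACGCCCGAGGTGCCGCAGGATTTTCAGTCCCTCCCAAGTAGTG; then T→U.

5'-UCUUUCGGACCCCAUCUUGGCUCGGGAGUACUACACGCCCGAGGUGCCGCAGGAUUUUCAGUCCCUCCCAAGUAGUG-3'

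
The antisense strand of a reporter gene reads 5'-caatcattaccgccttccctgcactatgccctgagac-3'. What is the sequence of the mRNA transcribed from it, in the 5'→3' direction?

The mRNA has the sequence of the coding strand (reverse complement of the template) with T→U. Reverse complement of CAATCATTACCGCCTTCCCTGCACTATGCCCTGAGAC is GTCTCAGGGCATAGTGCAGGGAAGGCGGTAATGATTG; then T→U.

5'-GUCUCAGGGCAUAGUGCAGGGAAGGCGGUAAUGAUUG-3'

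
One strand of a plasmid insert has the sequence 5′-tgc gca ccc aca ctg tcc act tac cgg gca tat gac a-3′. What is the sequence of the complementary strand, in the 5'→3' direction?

5′-TGTCATATGCCCGGTAAGTGGACAGTGTGGGTGCGCA-3′

Pairing A↔T and G↔C gives ACGCGTGGGTGTGACAGGTGAATGGCCCGTATACTGT, running 3'→5'. Reverse for the 5'→3' convention.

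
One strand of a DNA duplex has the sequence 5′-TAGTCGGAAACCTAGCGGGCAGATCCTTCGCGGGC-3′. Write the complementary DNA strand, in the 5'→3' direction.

5'-GCCCGCGAAGGATCTGCCCGCTAGGTTTCCGACTA-3'

The complement of TAGTCGGAAACCTAGCGGGCAGATCCTTCGCGGGC is ATCAGCCTTTGGATCGCCCGTCTAGGAAGCGCCCG (A↔T, G↔C). DNA strands are antiparallel, so the complementary strand runs 3'→5'; reversing gives the 5'→3' form.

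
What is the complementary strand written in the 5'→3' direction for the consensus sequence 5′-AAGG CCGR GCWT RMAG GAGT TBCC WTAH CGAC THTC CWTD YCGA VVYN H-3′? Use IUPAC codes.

5'-DNRBBTCGRHAWGGADAGTCGDTAWGGVAACTCCTKYAWGCYCGGCCTT-3'

Standard pairs A↔T, G↔C; ambiguity codes pair R↔Y, M↔K, W↔W, B↔V, D↔H, N↔N. Complement (TTCCGGCYCGWAYKTCCTCAAVGGWATDGCTGADAGGWAHRGCTBBRND), then reverse for 5'→3'.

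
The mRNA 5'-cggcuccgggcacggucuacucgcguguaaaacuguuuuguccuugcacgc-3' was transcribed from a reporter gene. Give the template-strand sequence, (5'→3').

Replace U with T to get the coding DNA strand: CGGCTCCGGGCACGGTCTACTCGCGTGTAAAACTGTTTTGTCCTTGCACGC. The template strand is its reverse complement (complement GCCGAGGCCCGTGCCAGATGAGCGCACATTTTGACAAAACAGGAACGTGCG, then reverse).

5'-GCGTGCAAGGACAAAACAGTTTTACACGCGAGTAGACCGTGCCCGGAGCCG-3'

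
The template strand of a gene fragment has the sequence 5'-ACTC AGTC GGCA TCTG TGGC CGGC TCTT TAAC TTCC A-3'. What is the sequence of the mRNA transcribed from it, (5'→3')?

5'-UGGAAGUUAAAGAGCCGGCCACAGAUGCCGACUGAGU-3'

RNA polymerase reads the template 3'→5' and synthesizes mRNA 5'→3' by base-pairing (A→U, T→A, G↔C). The complement of the template is TGAGTCAGCCGTAGACACCGGCCGAGAAATTGAAGGT; antiparallel, so 5'→3' the coding strand is TGGAAGTTAAAGAGCCGGCCACAGATGCCGACTGAGT. Replace T with U for the mRNA.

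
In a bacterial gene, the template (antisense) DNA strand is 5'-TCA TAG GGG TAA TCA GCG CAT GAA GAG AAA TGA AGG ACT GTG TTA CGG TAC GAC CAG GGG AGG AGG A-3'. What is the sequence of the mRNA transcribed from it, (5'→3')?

5'-UCCUCCUCCCCUGGUCGUACCGUAACACAGUCCUUCAUUUCUCUUCAUGCGCUGAUUACCCCUAUGA-3'

The mRNA has the sequence of the coding strand (reverse complement of the template) with T→U. Reverse complement of TCATAGGGGTAATCAGCGCATGAAGAGAAATGAAGGACTGTGTTACGGTACGACCAGGGGAGGAGGA is TCCTCCTCCCCTGGTCGTACCGTAACACAGTCCTTCATTTCTCTTCATGCGCTGATTACCCCTATGA; then T→U.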